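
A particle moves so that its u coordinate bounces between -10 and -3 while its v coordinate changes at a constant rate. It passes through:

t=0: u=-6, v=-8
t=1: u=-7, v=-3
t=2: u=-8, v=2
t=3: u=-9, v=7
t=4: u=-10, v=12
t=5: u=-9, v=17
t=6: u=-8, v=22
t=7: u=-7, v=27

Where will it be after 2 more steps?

u=-5, v=37

The u coordinate travels 1 per step and bounces off the walls at -10 and -3.
  step 8: -7 → -6
  step 9: -6 → -5
The v coordinate changes by +5 each step: at step 9 it is 37.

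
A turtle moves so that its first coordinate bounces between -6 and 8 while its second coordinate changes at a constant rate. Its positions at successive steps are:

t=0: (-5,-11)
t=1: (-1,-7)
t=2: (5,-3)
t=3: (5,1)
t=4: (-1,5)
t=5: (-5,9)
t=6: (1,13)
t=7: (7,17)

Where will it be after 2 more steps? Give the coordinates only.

The first coordinate reflects between -6 and 8, moving 6 per step.
  step 8: 7 → 3
  step 9: 3 → -3
The second coordinate changes by +4 each step: at step 9 it is 25.

(-3,25)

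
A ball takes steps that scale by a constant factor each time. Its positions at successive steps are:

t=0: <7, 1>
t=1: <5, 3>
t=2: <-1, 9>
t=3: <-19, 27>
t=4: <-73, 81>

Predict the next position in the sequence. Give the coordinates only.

<-235, 243>

Consecutive displacements <-2, +2>, <-6, +6>, <-18, +18>, <-54, +54> scale by a factor of 3 each step.
step 5: <-73, 81> + <-162, +162> → <-235, 243>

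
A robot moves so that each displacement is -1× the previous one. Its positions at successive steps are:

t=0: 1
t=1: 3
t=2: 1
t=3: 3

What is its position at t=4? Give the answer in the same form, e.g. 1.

Consecutive displacements +2, -2, +2 scale by a factor of -1 each step.
step 4: 3 − 2 → 1

1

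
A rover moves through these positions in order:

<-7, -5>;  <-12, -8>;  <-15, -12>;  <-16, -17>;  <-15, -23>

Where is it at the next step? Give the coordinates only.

<-12, -30>

First differences are <-5, -3>, <-3, -4>, <-1, -5>, <+1, -6>; their common second difference is <+2, -1> (constant acceleration).
step 5: <-15, -23> + <+3, -7> → <-12, -30>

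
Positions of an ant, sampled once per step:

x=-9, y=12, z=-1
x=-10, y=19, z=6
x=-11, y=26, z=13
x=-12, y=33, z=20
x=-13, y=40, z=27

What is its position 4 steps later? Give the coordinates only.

x=-17, y=68, z=55

The position changes by (-1,+7,+7) every step.
step 5: x=-13, y=40, z=27 + (-1,+7,+7) → x=-14, y=47, z=34
step 6: x=-14, y=47, z=34 + (-1,+7,+7) → x=-15, y=54, z=41
step 7: x=-15, y=54, z=41 + (-1,+7,+7) → x=-16, y=61, z=48
step 8: x=-16, y=61, z=48 + (-1,+7,+7) → x=-17, y=68, z=55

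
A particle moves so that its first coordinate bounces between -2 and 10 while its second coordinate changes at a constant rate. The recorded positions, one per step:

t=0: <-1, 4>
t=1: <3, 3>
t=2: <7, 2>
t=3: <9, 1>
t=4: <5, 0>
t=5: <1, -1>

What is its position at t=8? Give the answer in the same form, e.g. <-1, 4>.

The first coordinate reflects between -2 and 10, moving 4 per step.
  step 6: 1 → -1
  step 7: -1 → 3
  step 8: 3 → 7
The second coordinate changes by -1 each step: at step 8 it is -4.

<7, -4>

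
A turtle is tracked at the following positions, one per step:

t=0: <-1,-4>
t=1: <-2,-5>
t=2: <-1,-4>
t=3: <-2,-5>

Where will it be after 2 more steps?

Step-to-step displacements: <-1,-1>, <+1,+1>, <-1,-1>; each is -1× the previous.
step 4: <-2,-5> + <+1,+1> → <-1,-4>
step 5: <-1,-4> + <-1,-1> → <-2,-5>

<-2,-5>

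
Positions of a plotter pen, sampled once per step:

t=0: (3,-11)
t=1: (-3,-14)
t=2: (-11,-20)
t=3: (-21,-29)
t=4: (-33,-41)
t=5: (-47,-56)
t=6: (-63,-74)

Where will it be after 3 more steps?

(-123,-146)

Taking differences between consecutive positions: (-6,-3), (-8,-6), (-10,-9), (-12,-12), (-14,-15), (-16,-18). These grow by (-2,-3) each step.
step 7: (-63,-74) + (-18,-21) → (-81,-95)
step 8: (-81,-95) + (-20,-24) → (-101,-119)
step 9: (-101,-119) + (-22,-27) → (-123,-146)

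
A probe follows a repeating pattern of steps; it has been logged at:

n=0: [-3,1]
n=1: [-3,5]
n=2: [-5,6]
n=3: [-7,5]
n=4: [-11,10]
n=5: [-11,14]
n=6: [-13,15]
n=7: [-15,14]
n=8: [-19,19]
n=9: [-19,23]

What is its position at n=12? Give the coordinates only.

The moves between consecutive positions are [+0,+4], [-2,+1], [-2,-1], [-4,+5], [+0,+4], [-2,+1], [-2,-1], [-4,+5], [+0,+4]; they repeat the 4-cycle [[+0,+4], [-2,+1], [-2,-1], [-4,+5]].
step 10: apply [-2,+1] → [-21,24]
step 11: apply [-2,-1] → [-23,23]
step 12: apply [-4,+5] → [-27,28]

[-27,28]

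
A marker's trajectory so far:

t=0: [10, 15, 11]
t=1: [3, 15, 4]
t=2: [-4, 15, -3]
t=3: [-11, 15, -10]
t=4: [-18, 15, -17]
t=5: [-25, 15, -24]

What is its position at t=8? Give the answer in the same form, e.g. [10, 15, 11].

The position changes by [-7, +0, -7] every step.
step 6: [-25, 15, -24] + [-7, +0, -7] → [-32, 15, -31]
step 7: [-32, 15, -31] + [-7, +0, -7] → [-39, 15, -38]
step 8: [-39, 15, -38] + [-7, +0, -7] → [-46, 15, -45]

[-46, 15, -45]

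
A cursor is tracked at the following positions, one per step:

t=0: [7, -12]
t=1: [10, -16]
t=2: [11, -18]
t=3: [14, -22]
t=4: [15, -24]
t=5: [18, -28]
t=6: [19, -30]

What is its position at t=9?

[26, -40]

Step-to-step displacements: [+3, -4], [+1, -2], [+3, -4], [+1, -2], [+3, -4], [+1, -2] — a repeating cycle of length 2.
step 7: apply [+3, -4] → [22, -34]
step 8: apply [+1, -2] → [23, -36]
step 9: apply [+3, -4] → [26, -40]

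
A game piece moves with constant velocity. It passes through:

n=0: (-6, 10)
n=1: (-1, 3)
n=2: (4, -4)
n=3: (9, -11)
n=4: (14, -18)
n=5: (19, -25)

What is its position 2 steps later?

Each step adds (+5, -7) to the position.
step 6: (19, -25) + (+5, -7) → (24, -32)
step 7: (24, -32) + (+5, -7) → (29, -39)

(29, -39)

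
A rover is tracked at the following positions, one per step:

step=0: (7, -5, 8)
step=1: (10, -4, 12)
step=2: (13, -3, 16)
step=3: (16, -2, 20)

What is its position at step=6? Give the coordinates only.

(25, 1, 32)

The position changes by (+3, +1, +4) every step.
step 4: (16, -2, 20) + (+3, +1, +4) → (19, -1, 24)
step 5: (19, -1, 24) + (+3, +1, +4) → (22, 0, 28)
step 6: (22, 0, 28) + (+3, +1, +4) → (25, 1, 32)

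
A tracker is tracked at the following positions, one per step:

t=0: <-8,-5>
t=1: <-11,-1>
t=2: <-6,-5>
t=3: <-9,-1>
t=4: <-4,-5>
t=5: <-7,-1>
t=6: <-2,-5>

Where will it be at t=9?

Step-to-step displacements: <-3,+4>, <+5,-4>, <-3,+4>, <+5,-4>, <-3,+4>, <+5,-4> — a repeating cycle of length 2.
step 7: apply <-3,+4> → <-5,-1>
step 8: apply <+5,-4> → <0,-5>
step 9: apply <-3,+4> → <-3,-1>

<-3,-1>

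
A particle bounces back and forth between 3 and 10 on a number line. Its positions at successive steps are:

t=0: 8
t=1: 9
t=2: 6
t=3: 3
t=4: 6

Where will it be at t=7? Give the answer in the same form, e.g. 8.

5

The value reflects between 3 and 10, moving 3 per step.
  step 5: 6 → 9
  step 6: 9 → 8
  step 7: 8 → 5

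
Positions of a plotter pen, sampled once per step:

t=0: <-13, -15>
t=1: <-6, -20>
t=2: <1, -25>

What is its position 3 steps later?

Constant displacement of <+7, -5> per step.
step 3: <1, -25> + <+7, -5> → <8, -30>
step 4: <8, -30> + <+7, -5> → <15, -35>
step 5: <15, -35> + <+7, -5> → <22, -40>

<22, -40>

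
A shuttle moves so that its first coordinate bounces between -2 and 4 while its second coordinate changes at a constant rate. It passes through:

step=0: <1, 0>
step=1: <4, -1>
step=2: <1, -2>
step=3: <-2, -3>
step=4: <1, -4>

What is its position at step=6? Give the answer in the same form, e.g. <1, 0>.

<1, -6>

The first coordinate travels 3 per step and bounces off the walls at -2 and 4.
  step 5: 1 → 4
  step 6: 4 → 1
The second coordinate changes by -1 each step: at step 6 it is -6.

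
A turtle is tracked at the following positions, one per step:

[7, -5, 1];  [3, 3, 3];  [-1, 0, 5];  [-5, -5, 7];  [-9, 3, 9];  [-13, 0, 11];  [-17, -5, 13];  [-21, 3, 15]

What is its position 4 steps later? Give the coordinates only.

[-37, 0, 23]

The first coordinate changes by -4 each step, so at step 11 it is 7 + 11·(-4) = -37.
The second coordinate repeats the cycle [-5, 3, 0] with period 3; step 11 mod 3 = 2, giving 0.
The third coordinate changes by +2 each step, so at step 11 it is 1 + 11·(2) = 23.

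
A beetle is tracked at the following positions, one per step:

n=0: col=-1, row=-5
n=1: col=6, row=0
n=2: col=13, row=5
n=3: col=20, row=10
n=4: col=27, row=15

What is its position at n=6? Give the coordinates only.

col=41, row=25

Constant displacement of (+7, +5) per step.
step 5: col=27, row=15 + (+7, +5) → col=34, row=20
step 6: col=34, row=20 + (+7, +5) → col=41, row=25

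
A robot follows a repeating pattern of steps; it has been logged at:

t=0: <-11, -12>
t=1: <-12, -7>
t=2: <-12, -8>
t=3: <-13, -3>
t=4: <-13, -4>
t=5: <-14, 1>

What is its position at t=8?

Step-to-step displacements: <-1, +5>, <+0, -1>, <-1, +5>, <+0, -1>, <-1, +5> — a repeating cycle of length 2.
step 6: apply <+0, -1> → <-14, 0>
step 7: apply <-1, +5> → <-15, 5>
step 8: apply <+0, -1> → <-15, 4>

<-15, 4>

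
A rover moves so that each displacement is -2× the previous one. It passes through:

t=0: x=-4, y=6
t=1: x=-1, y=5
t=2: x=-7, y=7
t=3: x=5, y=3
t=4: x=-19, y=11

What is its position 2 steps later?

Consecutive displacements (+3, -1), (-6, +2), (+12, -4), (-24, +8) scale by a factor of -2 each step.
step 5: x=-19, y=11 + (+48, -16) → x=29, y=-5
step 6: x=29, y=-5 + (-96, +32) → x=-67, y=27

x=-67, y=27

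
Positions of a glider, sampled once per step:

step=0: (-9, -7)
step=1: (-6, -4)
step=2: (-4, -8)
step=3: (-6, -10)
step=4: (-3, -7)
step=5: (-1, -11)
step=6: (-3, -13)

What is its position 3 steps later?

Differencing gives (+3, +3), (+2, -4), (-2, -2), (+3, +3), (+2, -4), (-2, -2). This is the pattern (+3, +3), (+2, -4), (-2, -2) repeated.
step 7: apply (+3, +3) → (0, -10)
step 8: apply (+2, -4) → (2, -14)
step 9: apply (-2, -2) → (0, -16)

(0, -16)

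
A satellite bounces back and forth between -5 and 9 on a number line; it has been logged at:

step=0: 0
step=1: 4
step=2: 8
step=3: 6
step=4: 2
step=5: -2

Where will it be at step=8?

4

The value reflects between -5 and 9, moving 4 per step.
  step 6: -2 → -4
  step 7: -4 → 0
  step 8: 0 → 4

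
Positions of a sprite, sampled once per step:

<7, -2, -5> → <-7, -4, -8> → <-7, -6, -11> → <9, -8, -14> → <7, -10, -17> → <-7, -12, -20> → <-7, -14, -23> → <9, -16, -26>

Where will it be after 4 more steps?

<9, -24, -38>

First: cycles through 7, -7, -7, 9 every 4 steps. Step 11 lands at position 3 of the cycle → 9.
Second: linear, -2 per step → -24 at step 11.
Third: linear, -3 per step → -38 at step 11.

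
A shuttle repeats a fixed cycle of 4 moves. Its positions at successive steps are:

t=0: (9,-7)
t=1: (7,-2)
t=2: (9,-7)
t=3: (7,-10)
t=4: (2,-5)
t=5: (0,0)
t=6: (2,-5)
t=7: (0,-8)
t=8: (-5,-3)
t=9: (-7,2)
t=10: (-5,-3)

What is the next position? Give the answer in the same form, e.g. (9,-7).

(-7,-6)

Step-to-step displacements: (-2,+5), (+2,-5), (-2,-3), (-5,+5), (-2,+5), (+2,-5), (-2,-3), (-5,+5), (-2,+5), (+2,-5) — a repeating cycle of length 4.
step 11: apply (-2,-3) → (-7,-6)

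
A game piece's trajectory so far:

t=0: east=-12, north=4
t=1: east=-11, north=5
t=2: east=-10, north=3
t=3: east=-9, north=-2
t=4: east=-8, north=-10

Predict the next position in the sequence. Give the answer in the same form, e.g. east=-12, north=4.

Successive displacements: (+1,+1), (+1,-2), (+1,-5), (+1,-8) — each changes by (+0,-3).
step 5: east=-8, north=-10 + (+1,-11) → east=-7, north=-21

east=-7, north=-21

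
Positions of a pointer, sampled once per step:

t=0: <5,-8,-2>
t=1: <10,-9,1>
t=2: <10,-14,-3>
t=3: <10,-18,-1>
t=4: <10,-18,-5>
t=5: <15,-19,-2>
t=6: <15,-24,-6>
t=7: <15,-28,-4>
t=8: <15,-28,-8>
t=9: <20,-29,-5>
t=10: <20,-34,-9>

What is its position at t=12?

<20,-38,-11>

The moves between consecutive positions are <+5,-1,+3>, <+0,-5,-4>, <+0,-4,+2>, <+0,+0,-4>, <+5,-1,+3>, <+0,-5,-4>, <+0,-4,+2>, <+0,+0,-4>, <+5,-1,+3>, <+0,-5,-4>; they repeat the 4-cycle [<+5,-1,+3>, <+0,-5,-4>, <+0,-4,+2>, <+0,+0,-4>].
step 11: apply <+0,-4,+2> → <20,-38,-7>
step 12: apply <+0,+0,-4> → <20,-38,-11>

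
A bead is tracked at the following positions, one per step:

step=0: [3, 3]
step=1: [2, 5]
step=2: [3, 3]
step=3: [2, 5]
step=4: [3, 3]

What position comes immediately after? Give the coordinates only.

[2, 5]

Step-to-step displacements: [-1, +2], [+1, -2], [-1, +2], [+1, -2]; each is -1× the previous.
step 5: [3, 3] + [-1, +2] → [2, 5]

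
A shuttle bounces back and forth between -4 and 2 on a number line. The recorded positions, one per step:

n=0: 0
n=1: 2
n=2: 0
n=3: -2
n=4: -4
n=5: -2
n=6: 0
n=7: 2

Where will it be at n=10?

The value travels 2 per step and bounces off the walls at -4 and 2.
  step 8: 2 → 0
  step 9: 0 → -2
  step 10: -2 → -4

-4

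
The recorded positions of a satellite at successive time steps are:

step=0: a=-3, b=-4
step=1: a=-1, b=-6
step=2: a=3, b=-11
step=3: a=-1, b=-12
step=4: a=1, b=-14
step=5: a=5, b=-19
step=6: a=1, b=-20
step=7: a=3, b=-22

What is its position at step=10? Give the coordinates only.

The moves between consecutive positions are (+2, -2), (+4, -5), (-4, -1), (+2, -2), (+4, -5), (-4, -1), (+2, -2); they repeat the 3-cycle [(+2, -2), (+4, -5), (-4, -1)].
step 8: apply (+4, -5) → a=7, b=-27
step 9: apply (-4, -1) → a=3, b=-28
step 10: apply (+2, -2) → a=5, b=-30

a=5, b=-30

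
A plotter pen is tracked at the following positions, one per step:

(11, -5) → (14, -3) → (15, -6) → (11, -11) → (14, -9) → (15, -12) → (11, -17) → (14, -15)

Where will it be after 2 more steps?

Step-to-step displacements: (+3, +2), (+1, -3), (-4, -5), (+3, +2), (+1, -3), (-4, -5), (+3, +2) — a repeating cycle of length 3.
step 8: apply (+1, -3) → (15, -18)
step 9: apply (-4, -5) → (11, -23)

(11, -23)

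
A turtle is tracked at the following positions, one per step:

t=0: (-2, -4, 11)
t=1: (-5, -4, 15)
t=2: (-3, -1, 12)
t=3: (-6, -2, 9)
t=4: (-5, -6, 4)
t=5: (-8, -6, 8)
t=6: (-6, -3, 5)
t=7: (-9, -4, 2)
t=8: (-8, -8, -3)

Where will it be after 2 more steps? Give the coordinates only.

Step-to-step displacements: (-3, +0, +4), (+2, +3, -3), (-3, -1, -3), (+1, -4, -5), (-3, +0, +4), (+2, +3, -3), (-3, -1, -3), (+1, -4, -5) — a repeating cycle of length 4.
step 9: apply (-3, +0, +4) → (-11, -8, 1)
step 10: apply (+2, +3, -3) → (-9, -5, -2)

(-9, -5, -2)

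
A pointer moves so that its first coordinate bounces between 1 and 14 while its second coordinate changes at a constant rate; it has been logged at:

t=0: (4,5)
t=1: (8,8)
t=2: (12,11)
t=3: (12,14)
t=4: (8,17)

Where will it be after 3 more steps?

The first coordinate reflects between 1 and 14, moving 4 per step.
  step 5: 8 → 4
  step 6: 4 → 2
  step 7: 2 → 6
The second coordinate changes by +3 each step: at step 7 it is 26.

(6,26)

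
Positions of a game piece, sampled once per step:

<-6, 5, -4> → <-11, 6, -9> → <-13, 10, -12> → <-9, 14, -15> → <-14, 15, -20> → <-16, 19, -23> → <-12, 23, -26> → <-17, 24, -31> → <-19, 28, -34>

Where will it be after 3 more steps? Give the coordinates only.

The moves between consecutive positions are <-5, +1, -5>, <-2, +4, -3>, <+4, +4, -3>, <-5, +1, -5>, <-2, +4, -3>, <+4, +4, -3>, <-5, +1, -5>, <-2, +4, -3>; they repeat the 3-cycle [<-5, +1, -5>, <-2, +4, -3>, <+4, +4, -3>].
step 9: apply <+4, +4, -3> → <-15, 32, -37>
step 10: apply <-5, +1, -5> → <-20, 33, -42>
step 11: apply <-2, +4, -3> → <-22, 37, -45>

<-22, 37, -45>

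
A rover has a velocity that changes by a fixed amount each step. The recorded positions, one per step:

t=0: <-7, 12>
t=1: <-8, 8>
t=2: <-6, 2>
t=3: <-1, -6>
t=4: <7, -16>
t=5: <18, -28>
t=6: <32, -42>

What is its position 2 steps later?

Successive displacements: <-1, -4>, <+2, -6>, <+5, -8>, <+8, -10>, <+11, -12>, <+14, -14> — each changes by <+3, -2>.
step 7: <32, -42> + <+17, -16> → <49, -58>
step 8: <49, -58> + <+20, -18> → <69, -76>

<69, -76>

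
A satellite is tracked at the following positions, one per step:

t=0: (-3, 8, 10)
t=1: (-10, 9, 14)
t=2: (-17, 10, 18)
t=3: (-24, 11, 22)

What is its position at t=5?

(-38, 13, 30)

Each step adds (-7, +1, +4) to the position.
step 4: (-24, 11, 22) + (-7, +1, +4) → (-31, 12, 26)
step 5: (-31, 12, 26) + (-7, +1, +4) → (-38, 13, 30)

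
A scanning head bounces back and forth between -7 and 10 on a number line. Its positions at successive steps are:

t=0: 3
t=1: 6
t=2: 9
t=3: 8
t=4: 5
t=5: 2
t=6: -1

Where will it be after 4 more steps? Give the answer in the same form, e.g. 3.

The value travels 3 per step and bounces off the walls at -7 and 10.
  step 7: -1 → -4
  step 8: -4 → -7
  step 9: -7 → -4
  step 10: -4 → -1

-1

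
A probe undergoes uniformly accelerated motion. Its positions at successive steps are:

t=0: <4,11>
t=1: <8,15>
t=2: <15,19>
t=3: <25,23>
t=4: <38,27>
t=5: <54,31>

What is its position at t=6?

Taking differences between consecutive positions: <+4,+4>, <+7,+4>, <+10,+4>, <+13,+4>, <+16,+4>. These grow by <+3,+0> each step.
step 6: <54,31> + <+19,+4> → <73,35>

<73,35>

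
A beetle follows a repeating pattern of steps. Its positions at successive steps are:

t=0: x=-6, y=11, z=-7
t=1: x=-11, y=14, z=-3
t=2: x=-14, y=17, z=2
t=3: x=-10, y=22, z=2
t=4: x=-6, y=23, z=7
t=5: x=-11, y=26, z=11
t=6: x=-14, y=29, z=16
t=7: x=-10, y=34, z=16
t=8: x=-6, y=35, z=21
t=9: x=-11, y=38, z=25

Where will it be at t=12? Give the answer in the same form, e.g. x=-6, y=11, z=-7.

Step-to-step displacements: (-5, +3, +4), (-3, +3, +5), (+4, +5, +0), (+4, +1, +5), (-5, +3, +4), (-3, +3, +5), (+4, +5, +0), (+4, +1, +5), (-5, +3, +4) — a repeating cycle of length 4.
step 10: apply (-3, +3, +5) → x=-14, y=41, z=30
step 11: apply (+4, +5, +0) → x=-10, y=46, z=30
step 12: apply (+4, +1, +5) → x=-6, y=47, z=35

x=-6, y=47, z=35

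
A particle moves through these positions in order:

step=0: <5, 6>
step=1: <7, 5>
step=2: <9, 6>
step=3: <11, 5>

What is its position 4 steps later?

<19, 5>

First: linear, +2 per step → 19 at step 7.
Second: cycles through 6, 5 every 2 steps. Step 7 lands at position 1 of the cycle → 5.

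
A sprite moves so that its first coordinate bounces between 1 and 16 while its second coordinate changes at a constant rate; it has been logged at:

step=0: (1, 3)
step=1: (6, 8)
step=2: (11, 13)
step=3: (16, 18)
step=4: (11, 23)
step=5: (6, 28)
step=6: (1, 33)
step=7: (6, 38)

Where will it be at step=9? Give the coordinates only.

The first coordinate reflects between 1 and 16, moving 5 per step.
  step 8: 6 → 11
  step 9: 11 → 16
The second coordinate changes by +5 each step: at step 9 it is 48.

(16, 48)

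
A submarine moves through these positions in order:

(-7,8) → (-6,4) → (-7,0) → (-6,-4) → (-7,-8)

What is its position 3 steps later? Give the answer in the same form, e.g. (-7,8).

First: cycles through -7, -6 every 2 steps. Step 7 lands at position 1 of the cycle → -6.
Second: linear, -4 per step → -20 at step 7.

(-6,-20)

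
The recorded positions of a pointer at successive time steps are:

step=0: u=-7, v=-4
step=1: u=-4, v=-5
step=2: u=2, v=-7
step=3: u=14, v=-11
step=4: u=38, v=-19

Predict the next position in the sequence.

The jumps are (+3, -1), (+6, -2), (+12, -4), (+24, -8) — a geometric progression with ratio 2.
step 5: u=38, v=-19 + (+48, -16) → u=86, v=-35

u=86, v=-35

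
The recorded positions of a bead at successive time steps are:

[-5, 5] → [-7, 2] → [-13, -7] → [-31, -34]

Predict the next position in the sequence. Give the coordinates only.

[-85, -115]

Consecutive displacements [-2, -3], [-6, -9], [-18, -27] scale by a factor of 3 each step.
step 4: [-31, -34] + [-54, -81] → [-85, -115]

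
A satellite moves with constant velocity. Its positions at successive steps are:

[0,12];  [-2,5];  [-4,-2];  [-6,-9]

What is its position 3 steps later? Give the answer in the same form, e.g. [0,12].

[-12,-30]

Constant displacement of [-2,-7] per step.
step 4: [-6,-9] + [-2,-7] → [-8,-16]
step 5: [-8,-16] + [-2,-7] → [-10,-23]
step 6: [-10,-23] + [-2,-7] → [-12,-30]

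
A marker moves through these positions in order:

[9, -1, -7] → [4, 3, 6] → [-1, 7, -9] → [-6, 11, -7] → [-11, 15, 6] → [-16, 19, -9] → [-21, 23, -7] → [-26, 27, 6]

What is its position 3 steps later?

The first coordinate changes by -5 each step, so at step 10 it is 9 + 10·(-5) = -41.
The second coordinate changes by +4 each step, so at step 10 it is -1 + 10·(4) = 39.
The third coordinate repeats the cycle [-7, 6, -9] with period 3; step 10 mod 3 = 1, giving 6.

[-41, 39, 6]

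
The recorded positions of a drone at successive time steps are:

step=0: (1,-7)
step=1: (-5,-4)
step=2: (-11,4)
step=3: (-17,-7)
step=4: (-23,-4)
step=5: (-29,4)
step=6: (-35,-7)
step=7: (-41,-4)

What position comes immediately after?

First: linear, -6 per step → -47 at step 8.
Second: cycles through -7, -4, 4 every 3 steps. Step 8 lands at position 2 of the cycle → 4.

(-47,4)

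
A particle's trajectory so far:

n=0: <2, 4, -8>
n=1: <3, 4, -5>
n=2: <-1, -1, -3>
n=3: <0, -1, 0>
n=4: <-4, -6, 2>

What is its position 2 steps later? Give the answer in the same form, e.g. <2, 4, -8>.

<-7, -11, 7>

The moves between consecutive positions are <+1, +0, +3>, <-4, -5, +2>, <+1, +0, +3>, <-4, -5, +2>; they repeat the 2-cycle [<+1, +0, +3>, <-4, -5, +2>].
step 5: apply <+1, +0, +3> → <-3, -6, 5>
step 6: apply <-4, -5, +2> → <-7, -11, 7>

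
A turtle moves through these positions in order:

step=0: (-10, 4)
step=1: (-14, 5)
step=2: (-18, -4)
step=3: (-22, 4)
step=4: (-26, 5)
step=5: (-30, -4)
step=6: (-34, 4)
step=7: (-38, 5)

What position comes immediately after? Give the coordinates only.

First: linear, -4 per step → -42 at step 8.
Second: cycles through 4, 5, -4 every 3 steps. Step 8 lands at position 2 of the cycle → -4.

(-42, -4)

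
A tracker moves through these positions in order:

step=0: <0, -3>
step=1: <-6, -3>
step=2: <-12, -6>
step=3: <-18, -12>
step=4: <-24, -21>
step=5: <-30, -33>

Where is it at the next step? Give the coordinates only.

<-36, -48>

Taking differences between consecutive positions: <-6, +0>, <-6, -3>, <-6, -6>, <-6, -9>, <-6, -12>. These grow by <+0, -3> each step.
step 6: <-30, -33> + <-6, -15> → <-36, -48>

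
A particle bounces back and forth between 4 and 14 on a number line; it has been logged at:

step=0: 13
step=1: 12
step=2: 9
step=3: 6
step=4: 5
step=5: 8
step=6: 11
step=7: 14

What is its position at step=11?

6

The value reflects between 4 and 14, moving 3 per step.
  step 8: 14 → 11
  step 9: 11 → 8
  step 10: 8 → 5
  step 11: 5 → 6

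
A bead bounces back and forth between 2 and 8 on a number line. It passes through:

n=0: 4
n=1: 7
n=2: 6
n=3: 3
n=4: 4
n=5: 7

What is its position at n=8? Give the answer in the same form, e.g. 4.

The value travels 3 per step and bounces off the walls at 2 and 8.
  step 6: 7 → 6
  step 7: 6 → 3
  step 8: 3 → 4

4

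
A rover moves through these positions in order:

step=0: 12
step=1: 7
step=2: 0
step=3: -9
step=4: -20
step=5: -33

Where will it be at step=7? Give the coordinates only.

-65

Taking differences between consecutive positions: -5, -7, -9, -11, -13. These grow by -2 each step.
step 6: -33 − 15 → -48
step 7: -48 − 17 → -65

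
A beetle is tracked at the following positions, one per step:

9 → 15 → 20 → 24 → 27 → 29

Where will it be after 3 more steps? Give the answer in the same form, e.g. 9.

Successive displacements: +6, +5, +4, +3, +2 — each changes by -1.
step 6: 29 + 1 → 30
step 7: 30 + 0 → 30
step 8: 30 − 1 → 29

29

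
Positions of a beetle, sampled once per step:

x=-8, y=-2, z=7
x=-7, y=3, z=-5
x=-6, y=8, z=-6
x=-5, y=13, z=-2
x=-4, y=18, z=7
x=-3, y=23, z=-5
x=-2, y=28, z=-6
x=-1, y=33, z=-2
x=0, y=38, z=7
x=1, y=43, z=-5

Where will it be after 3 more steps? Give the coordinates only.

X: linear, +1 per step → 4 at step 12.
Y: linear, +5 per step → 58 at step 12.
Z: cycles through 7, -5, -6, -2 every 4 steps. Step 12 lands at position 0 of the cycle → 7.

x=4, y=58, z=7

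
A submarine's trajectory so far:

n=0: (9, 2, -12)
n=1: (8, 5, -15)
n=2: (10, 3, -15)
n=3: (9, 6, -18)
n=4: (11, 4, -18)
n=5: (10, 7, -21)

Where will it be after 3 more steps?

(13, 6, -24)

The moves between consecutive positions are (-1, +3, -3), (+2, -2, +0), (-1, +3, -3), (+2, -2, +0), (-1, +3, -3); they repeat the 2-cycle [(-1, +3, -3), (+2, -2, +0)].
step 6: apply (+2, -2, +0) → (12, 5, -21)
step 7: apply (-1, +3, -3) → (11, 8, -24)
step 8: apply (+2, -2, +0) → (13, 6, -24)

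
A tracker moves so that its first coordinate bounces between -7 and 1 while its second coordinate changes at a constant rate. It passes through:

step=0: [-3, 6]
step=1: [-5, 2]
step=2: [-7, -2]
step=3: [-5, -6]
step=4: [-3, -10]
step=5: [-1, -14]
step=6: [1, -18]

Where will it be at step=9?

The first coordinate travels 2 per step and bounces off the walls at -7 and 1.
  step 7: 1 → -1
  step 8: -1 → -3
  step 9: -3 → -5
The second coordinate changes by -4 each step: at step 9 it is -30.

[-5, -30]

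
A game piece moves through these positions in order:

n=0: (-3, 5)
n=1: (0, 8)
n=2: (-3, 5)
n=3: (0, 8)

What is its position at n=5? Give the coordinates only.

The jumps are (+3, +3), (-3, -3), (+3, +3) — a geometric progression with ratio -1.
step 4: (0, 8) + (-3, -3) → (-3, 5)
step 5: (-3, 5) + (+3, +3) → (0, 8)

(0, 8)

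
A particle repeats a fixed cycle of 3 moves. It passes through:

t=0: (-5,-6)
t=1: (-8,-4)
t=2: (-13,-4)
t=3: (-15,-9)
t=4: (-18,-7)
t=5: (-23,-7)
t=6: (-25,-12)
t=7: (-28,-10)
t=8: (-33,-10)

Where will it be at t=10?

The moves between consecutive positions are (-3,+2), (-5,+0), (-2,-5), (-3,+2), (-5,+0), (-2,-5), (-3,+2), (-5,+0); they repeat the 3-cycle [(-3,+2), (-5,+0), (-2,-5)].
step 9: apply (-2,-5) → (-35,-15)
step 10: apply (-3,+2) → (-38,-13)

(-38,-13)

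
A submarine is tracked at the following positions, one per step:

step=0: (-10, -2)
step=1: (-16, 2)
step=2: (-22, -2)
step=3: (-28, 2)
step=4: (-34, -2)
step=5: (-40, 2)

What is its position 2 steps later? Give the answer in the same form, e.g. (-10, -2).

(-52, 2)

The first coordinate changes by -6 each step, so at step 7 it is -10 + 7·(-6) = -52.
The second coordinate repeats the cycle [-2, 2] with period 2; step 7 mod 2 = 1, giving 2.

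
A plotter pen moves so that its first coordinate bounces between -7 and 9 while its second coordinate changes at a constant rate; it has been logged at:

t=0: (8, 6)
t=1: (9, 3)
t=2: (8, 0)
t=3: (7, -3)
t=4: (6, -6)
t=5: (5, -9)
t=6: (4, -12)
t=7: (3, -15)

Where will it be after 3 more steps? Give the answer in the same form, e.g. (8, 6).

The first coordinate reflects between -7 and 9, moving 1 per step.
  step 8: 3 → 2
  step 9: 2 → 1
  step 10: 1 → 0
The second coordinate changes by -3 each step: at step 10 it is -24.

(0, -24)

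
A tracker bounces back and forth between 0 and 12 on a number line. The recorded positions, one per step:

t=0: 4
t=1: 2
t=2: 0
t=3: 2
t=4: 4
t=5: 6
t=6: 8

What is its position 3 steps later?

The value travels 2 per step and bounces off the walls at 0 and 12.
  step 7: 8 → 10
  step 8: 10 → 12
  step 9: 12 → 10

10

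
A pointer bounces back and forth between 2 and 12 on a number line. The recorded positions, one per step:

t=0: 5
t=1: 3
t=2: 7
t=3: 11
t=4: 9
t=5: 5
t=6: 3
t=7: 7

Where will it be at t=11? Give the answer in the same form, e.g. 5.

The value travels 4 per step and bounces off the walls at 2 and 12.
  step 8: 7 → 11
  step 9: 11 → 9
  step 10: 9 → 5
  step 11: 5 → 3

3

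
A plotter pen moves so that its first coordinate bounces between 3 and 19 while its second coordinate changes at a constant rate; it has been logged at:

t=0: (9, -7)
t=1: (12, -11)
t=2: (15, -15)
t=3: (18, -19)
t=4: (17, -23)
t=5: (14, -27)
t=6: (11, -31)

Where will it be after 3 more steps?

(4, -43)

The first coordinate travels 3 per step and bounces off the walls at 3 and 19.
  step 7: 11 → 8
  step 8: 8 → 5
  step 9: 5 → 4
The second coordinate changes by -4 each step: at step 9 it is -43.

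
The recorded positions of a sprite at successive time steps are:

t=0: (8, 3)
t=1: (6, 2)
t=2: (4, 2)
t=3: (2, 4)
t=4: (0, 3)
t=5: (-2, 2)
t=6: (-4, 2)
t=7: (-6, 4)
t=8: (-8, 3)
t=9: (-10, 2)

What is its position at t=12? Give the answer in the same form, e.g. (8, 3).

(-16, 3)

The first coordinate changes by -2 each step, so at step 12 it is 8 + 12·(-2) = -16.
The second coordinate repeats the cycle [3, 2, 2, 4] with period 4; step 12 mod 4 = 0, giving 3.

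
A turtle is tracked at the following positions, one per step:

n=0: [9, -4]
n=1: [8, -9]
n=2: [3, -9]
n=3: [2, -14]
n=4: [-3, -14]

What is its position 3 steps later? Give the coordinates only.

Differencing gives [-1, -5], [-5, +0], [-1, -5], [-5, +0]. This is the pattern [-1, -5], [-5, +0] repeated.
step 5: apply [-1, -5] → [-4, -19]
step 6: apply [-5, +0] → [-9, -19]
step 7: apply [-1, -5] → [-10, -24]

[-10, -24]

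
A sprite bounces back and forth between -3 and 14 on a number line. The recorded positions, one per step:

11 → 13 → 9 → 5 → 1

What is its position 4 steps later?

9

The value travels 4 per step and bounces off the walls at -3 and 14.
  step 5: 1 → -3
  step 6: -3 → 1
  step 7: 1 → 5
  step 8: 5 → 9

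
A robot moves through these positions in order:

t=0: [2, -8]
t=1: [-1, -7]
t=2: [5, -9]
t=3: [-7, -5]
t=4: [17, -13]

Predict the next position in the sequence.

[-31, 3]

The jumps are [-3, +1], [+6, -2], [-12, +4], [+24, -8] — a geometric progression with ratio -2.
step 5: [17, -13] + [-48, +16] → [-31, 3]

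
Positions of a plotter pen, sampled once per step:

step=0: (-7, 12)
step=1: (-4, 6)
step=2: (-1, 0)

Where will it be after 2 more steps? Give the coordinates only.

The position changes by (+3, -6) every step.
step 3: (-1, 0) + (+3, -6) → (2, -6)
step 4: (2, -6) + (+3, -6) → (5, -12)

(5, -12)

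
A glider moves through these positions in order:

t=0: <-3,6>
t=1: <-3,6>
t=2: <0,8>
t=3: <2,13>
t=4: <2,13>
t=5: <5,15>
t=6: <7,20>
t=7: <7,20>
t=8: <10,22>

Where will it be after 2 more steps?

Differencing gives <+0,+0>, <+3,+2>, <+2,+5>, <+0,+0>, <+3,+2>, <+2,+5>, <+0,+0>, <+3,+2>. This is the pattern <+0,+0>, <+3,+2>, <+2,+5> repeated.
step 9: apply <+2,+5> → <12,27>
step 10: apply <+0,+0> → <12,27>

<12,27>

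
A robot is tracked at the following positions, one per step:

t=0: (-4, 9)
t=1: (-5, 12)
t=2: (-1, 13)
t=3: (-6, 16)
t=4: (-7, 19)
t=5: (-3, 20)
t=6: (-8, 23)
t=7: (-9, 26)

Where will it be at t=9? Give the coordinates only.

Differencing gives (-1, +3), (+4, +1), (-5, +3), (-1, +3), (+4, +1), (-5, +3), (-1, +3). This is the pattern (-1, +3), (+4, +1), (-5, +3) repeated.
step 8: apply (+4, +1) → (-5, 27)
step 9: apply (-5, +3) → (-10, 30)

(-10, 30)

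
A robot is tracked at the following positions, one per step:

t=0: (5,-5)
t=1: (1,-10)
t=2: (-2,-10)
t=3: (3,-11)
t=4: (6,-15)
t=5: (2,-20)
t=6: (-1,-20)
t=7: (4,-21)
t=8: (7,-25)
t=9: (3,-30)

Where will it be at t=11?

The moves between consecutive positions are (-4,-5), (-3,+0), (+5,-1), (+3,-4), (-4,-5), (-3,+0), (+5,-1), (+3,-4), (-4,-5); they repeat the 4-cycle [(-4,-5), (-3,+0), (+5,-1), (+3,-4)].
step 10: apply (-3,+0) → (0,-30)
step 11: apply (+5,-1) → (5,-31)

(5,-31)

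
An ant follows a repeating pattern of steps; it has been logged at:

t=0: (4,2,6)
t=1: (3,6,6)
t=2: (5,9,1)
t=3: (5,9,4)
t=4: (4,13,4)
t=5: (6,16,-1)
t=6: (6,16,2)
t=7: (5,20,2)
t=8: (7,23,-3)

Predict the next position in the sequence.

Differencing gives (-1,+4,+0), (+2,+3,-5), (+0,+0,+3), (-1,+4,+0), (+2,+3,-5), (+0,+0,+3), (-1,+4,+0), (+2,+3,-5). This is the pattern (-1,+4,+0), (+2,+3,-5), (+0,+0,+3) repeated.
step 9: apply (+0,+0,+3) → (7,23,0)

(7,23,0)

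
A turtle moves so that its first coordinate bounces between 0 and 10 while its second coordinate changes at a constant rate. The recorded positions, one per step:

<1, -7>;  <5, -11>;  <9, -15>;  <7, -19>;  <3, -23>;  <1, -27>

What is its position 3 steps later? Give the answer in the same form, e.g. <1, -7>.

<7, -39>

The first coordinate travels 4 per step and bounces off the walls at 0 and 10.
  step 6: 1 → 5
  step 7: 5 → 9
  step 8: 9 → 7
The second coordinate changes by -4 each step: at step 8 it is -39.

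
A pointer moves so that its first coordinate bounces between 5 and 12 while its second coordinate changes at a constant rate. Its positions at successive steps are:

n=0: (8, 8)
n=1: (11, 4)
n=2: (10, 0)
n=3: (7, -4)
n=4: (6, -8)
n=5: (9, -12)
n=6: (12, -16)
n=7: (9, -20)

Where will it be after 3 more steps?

(10, -32)

The first coordinate travels 3 per step and bounces off the walls at 5 and 12.
  step 8: 9 → 6
  step 9: 6 → 7
  step 10: 7 → 10
The second coordinate changes by -4 each step: at step 10 it is -32.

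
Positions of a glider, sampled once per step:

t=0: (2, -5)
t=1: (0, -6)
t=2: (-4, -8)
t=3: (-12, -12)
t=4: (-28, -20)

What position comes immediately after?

Step-to-step displacements: (-2, -1), (-4, -2), (-8, -4), (-16, -8); each is 2× the previous.
step 5: (-28, -20) + (-32, -16) → (-60, -36)

(-60, -36)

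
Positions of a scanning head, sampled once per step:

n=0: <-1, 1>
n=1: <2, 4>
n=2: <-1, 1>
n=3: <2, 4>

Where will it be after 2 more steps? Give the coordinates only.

Step-to-step displacements: <+3, +3>, <-3, -3>, <+3, +3>; each is -1× the previous.
step 4: <2, 4> + <-3, -3> → <-1, 1>
step 5: <-1, 1> + <+3, +3> → <2, 4>

<2, 4>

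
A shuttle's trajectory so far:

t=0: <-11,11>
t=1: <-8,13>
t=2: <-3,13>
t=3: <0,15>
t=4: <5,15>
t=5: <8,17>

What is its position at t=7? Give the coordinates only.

The moves between consecutive positions are <+3,+2>, <+5,+0>, <+3,+2>, <+5,+0>, <+3,+2>; they repeat the 2-cycle [<+3,+2>, <+5,+0>].
step 6: apply <+5,+0> → <13,17>
step 7: apply <+3,+2> → <16,19>

<16,19>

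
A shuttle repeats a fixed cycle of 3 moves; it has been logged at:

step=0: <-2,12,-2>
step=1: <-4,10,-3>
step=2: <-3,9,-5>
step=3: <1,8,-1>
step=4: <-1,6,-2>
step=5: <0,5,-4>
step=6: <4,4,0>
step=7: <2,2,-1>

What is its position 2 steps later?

Step-to-step displacements: <-2,-2,-1>, <+1,-1,-2>, <+4,-1,+4>, <-2,-2,-1>, <+1,-1,-2>, <+4,-1,+4>, <-2,-2,-1> — a repeating cycle of length 3.
step 8: apply <+1,-1,-2> → <3,1,-3>
step 9: apply <+4,-1,+4> → <7,0,1>

<7,0,1>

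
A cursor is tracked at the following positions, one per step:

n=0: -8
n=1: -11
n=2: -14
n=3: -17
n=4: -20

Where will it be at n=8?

The position changes by -3 every step.
step 5: -20 − 3 → -23
step 6: -23 − 3 → -26
step 7: -26 − 3 → -29
step 8: -29 − 3 → -32

-32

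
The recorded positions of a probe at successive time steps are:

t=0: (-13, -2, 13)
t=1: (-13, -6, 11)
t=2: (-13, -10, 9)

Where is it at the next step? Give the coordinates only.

(-13, -14, 7)

The position changes by (+0, -4, -2) every step.
step 3: (-13, -10, 9) + (+0, -4, -2) → (-13, -14, 7)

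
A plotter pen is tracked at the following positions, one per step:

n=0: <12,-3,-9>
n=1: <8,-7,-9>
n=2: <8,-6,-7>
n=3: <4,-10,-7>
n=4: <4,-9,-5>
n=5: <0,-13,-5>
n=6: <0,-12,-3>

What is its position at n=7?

Step-to-step displacements: <-4,-4,+0>, <+0,+1,+2>, <-4,-4,+0>, <+0,+1,+2>, <-4,-4,+0>, <+0,+1,+2> — a repeating cycle of length 2.
step 7: apply <-4,-4,+0> → <-4,-16,-3>

<-4,-16,-3>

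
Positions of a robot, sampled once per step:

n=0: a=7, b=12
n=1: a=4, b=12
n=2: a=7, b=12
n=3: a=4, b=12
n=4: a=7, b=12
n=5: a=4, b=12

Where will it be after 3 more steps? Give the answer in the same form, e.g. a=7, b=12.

Step-to-step displacements: (-3, +0), (+3, +0), (-3, +0), (+3, +0), (-3, +0) — a repeating cycle of length 2.
step 6: apply (+3, +0) → a=7, b=12
step 7: apply (-3, +0) → a=4, b=12
step 8: apply (+3, +0) → a=7, b=12

a=7, b=12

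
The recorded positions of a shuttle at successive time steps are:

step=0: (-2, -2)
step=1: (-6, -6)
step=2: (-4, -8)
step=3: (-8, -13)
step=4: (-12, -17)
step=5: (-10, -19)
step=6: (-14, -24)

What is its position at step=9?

(-20, -35)

The moves between consecutive positions are (-4, -4), (+2, -2), (-4, -5), (-4, -4), (+2, -2), (-4, -5); they repeat the 3-cycle [(-4, -4), (+2, -2), (-4, -5)].
step 7: apply (-4, -4) → (-18, -28)
step 8: apply (+2, -2) → (-16, -30)
step 9: apply (-4, -5) → (-20, -35)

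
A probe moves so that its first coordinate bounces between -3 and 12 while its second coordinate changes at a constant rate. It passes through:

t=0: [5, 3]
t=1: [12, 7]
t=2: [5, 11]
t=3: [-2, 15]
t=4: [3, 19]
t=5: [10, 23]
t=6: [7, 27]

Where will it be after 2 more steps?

The first coordinate reflects between -3 and 12, moving 7 per step.
  step 7: 7 → 0
  step 8: 0 → 1
The second coordinate changes by +4 each step: at step 8 it is 35.

[1, 35]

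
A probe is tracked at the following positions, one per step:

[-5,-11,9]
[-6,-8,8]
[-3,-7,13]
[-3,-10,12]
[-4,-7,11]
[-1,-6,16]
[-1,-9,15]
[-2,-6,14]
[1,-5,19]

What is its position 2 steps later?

[0,-5,17]

Differencing gives [-1,+3,-1], [+3,+1,+5], [+0,-3,-1], [-1,+3,-1], [+3,+1,+5], [+0,-3,-1], [-1,+3,-1], [+3,+1,+5]. This is the pattern [-1,+3,-1], [+3,+1,+5], [+0,-3,-1] repeated.
step 9: apply [+0,-3,-1] → [1,-8,18]
step 10: apply [-1,+3,-1] → [0,-5,17]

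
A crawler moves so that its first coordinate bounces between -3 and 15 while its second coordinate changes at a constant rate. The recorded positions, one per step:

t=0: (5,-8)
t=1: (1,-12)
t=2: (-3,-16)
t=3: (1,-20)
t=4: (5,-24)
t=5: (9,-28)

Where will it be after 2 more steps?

The first coordinate reflects between -3 and 15, moving 4 per step.
  step 6: 9 → 13
  step 7: 13 → 13
The second coordinate changes by -4 each step: at step 7 it is -36.

(13,-36)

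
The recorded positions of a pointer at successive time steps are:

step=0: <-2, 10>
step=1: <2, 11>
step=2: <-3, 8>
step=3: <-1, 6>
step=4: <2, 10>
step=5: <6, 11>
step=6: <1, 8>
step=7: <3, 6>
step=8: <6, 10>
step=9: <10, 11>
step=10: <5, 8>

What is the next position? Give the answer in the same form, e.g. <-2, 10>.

The moves between consecutive positions are <+4, +1>, <-5, -3>, <+2, -2>, <+3, +4>, <+4, +1>, <-5, -3>, <+2, -2>, <+3, +4>, <+4, +1>, <-5, -3>; they repeat the 4-cycle [<+4, +1>, <-5, -3>, <+2, -2>, <+3, +4>].
step 11: apply <+2, -2> → <7, 6>

<7, 6>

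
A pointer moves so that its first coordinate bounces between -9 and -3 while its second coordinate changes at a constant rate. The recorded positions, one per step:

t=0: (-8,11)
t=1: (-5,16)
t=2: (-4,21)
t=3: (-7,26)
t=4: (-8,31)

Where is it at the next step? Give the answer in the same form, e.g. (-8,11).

The first coordinate reflects between -9 and -3, moving 3 per step.
  step 5: -8 → -5
The second coordinate changes by +5 each step: at step 5 it is 36.

(-5,36)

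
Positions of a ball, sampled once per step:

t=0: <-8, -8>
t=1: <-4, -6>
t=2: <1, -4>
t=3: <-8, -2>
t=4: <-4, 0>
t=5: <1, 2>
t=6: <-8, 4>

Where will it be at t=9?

First: cycles through -8, -4, 1 every 3 steps. Step 9 lands at position 0 of the cycle → -8.
Second: linear, +2 per step → 10 at step 9.

<-8, 10>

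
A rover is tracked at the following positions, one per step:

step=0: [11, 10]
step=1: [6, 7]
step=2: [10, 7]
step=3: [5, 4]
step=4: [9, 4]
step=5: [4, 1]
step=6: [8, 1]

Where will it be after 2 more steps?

[7, -2]

The moves between consecutive positions are [-5, -3], [+4, +0], [-5, -3], [+4, +0], [-5, -3], [+4, +0]; they repeat the 2-cycle [[-5, -3], [+4, +0]].
step 7: apply [-5, -3] → [3, -2]
step 8: apply [+4, +0] → [7, -2]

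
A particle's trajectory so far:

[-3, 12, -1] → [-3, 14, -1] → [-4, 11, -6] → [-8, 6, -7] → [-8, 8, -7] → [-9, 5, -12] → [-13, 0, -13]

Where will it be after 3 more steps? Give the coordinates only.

Step-to-step displacements: [+0, +2, +0], [-1, -3, -5], [-4, -5, -1], [+0, +2, +0], [-1, -3, -5], [-4, -5, -1] — a repeating cycle of length 3.
step 7: apply [+0, +2, +0] → [-13, 2, -13]
step 8: apply [-1, -3, -5] → [-14, -1, -18]
step 9: apply [-4, -5, -1] → [-18, -6, -19]

[-18, -6, -19]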